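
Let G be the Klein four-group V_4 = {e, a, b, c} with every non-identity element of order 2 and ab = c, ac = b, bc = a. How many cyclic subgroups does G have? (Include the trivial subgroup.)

4

A cyclic subgroup of order d is generated by each of its φ(d) elements of order d, so the cyclic subgroups of order d number (#elements of order d)/φ(d).
Cyclic subgroups by order — order 1: 1; order 2: 3.
Total: 4.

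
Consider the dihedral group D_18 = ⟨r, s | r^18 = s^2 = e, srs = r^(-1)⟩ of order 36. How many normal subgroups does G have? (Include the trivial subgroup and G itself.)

9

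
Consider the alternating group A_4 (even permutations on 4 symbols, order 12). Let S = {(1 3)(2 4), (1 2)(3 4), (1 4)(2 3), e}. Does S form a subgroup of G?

|S| = 4 divides |G| = 12, consistent with Lagrange.
S contains the identity, every element's inverse is in S, and S is closed under ∘: it is a subgroup.

Yes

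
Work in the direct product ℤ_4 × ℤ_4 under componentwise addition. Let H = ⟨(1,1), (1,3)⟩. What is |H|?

8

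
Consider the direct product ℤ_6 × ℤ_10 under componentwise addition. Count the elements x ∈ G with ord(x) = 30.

An element (a,b) has order lcm(ord(a), ord(b)); count pairs with lcm equal to 30.
Enumerating gives 24 such elements.

24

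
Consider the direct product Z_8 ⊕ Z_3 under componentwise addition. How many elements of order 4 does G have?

2

An element (a,b) has order lcm(ord(a), ord(b)); count pairs with lcm equal to 4.
Enumerating gives 2 such elements.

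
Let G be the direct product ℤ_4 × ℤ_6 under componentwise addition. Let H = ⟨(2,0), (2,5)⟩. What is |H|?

12

|⟨(2,0)⟩| = 2 and |⟨(2,5)⟩| = 6, so |H| is a multiple of lcm(2, 6) = 6 and divides |G| = 24.
Closing under the operation: H = {(0,0), (0,1), (0,2), (0,3), (0,4), (0,5), (2,0), (2,1), (2,2), (2,3), (2,4), (2,5)}, so |H| = 12.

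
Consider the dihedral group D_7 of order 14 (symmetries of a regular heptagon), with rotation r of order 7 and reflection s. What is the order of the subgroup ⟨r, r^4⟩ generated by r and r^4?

|⟨r⟩| = 7 and |⟨r^4⟩| = 7, so |H| is a multiple of lcm(7, 7) = 7 and divides |G| = 14.
Closing under the operation: H = {e, r, r^2, r^3, r^4, r^5, r^6}, so |H| = 7.

7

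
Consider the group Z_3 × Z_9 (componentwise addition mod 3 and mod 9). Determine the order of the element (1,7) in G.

The order of (1,7) in Z_3 × Z_9 is lcm(ord(1) in Z_3, ord(7) in Z_9).
ord(1) = 3 and ord(7) = 9, so |⟨(1,7)⟩| = lcm(3, 9) = 9.

9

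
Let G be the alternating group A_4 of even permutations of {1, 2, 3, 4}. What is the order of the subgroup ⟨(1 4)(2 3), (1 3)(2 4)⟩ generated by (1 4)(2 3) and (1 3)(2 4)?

|⟨(1 4)(2 3)⟩| = 2 and |⟨(1 3)(2 4)⟩| = 2, so |H| is a multiple of lcm(2, 2) = 2 and divides |G| = 12.
Closing under the operation: H = {e, (1 2)(3 4), (1 3)(2 4), (1 4)(2 3)}, so |H| = 4.

4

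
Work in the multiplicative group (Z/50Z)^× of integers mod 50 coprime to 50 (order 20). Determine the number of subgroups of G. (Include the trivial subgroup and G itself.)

6

|G| = 20, so by Lagrange every subgroup order divides 20. Divisors: 1, 2, 4, 5, 10, 20.
Subgroups by order — order 1: 1; order 2: 1; order 4: 1; order 5: 1; order 10: 1; order 20: 1.
Total: 1 + 1 + 1 + 1 + 1 + 1 = 6.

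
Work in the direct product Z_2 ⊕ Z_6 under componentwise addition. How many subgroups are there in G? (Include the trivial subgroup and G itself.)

10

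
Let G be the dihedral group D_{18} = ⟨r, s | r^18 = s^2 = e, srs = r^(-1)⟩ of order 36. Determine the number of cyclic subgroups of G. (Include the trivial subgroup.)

24

A cyclic subgroup of order d is generated by each of its φ(d) elements of order d, so the cyclic subgroups of order d number (#elements of order d)/φ(d).
Cyclic subgroups by order — order 1: 1; order 2: 19; order 3: 1; order 6: 1; order 9: 1; order 18: 1.
Total: 24.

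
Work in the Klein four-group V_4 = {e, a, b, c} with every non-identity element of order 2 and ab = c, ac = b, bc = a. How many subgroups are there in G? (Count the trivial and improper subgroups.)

|G| = 4, so by Lagrange every subgroup order divides 4. Divisors: 1, 2, 4.
Subgroups by order — order 1: 1; order 2: 3; order 4: 1.
Total: 1 + 3 + 1 = 5.

5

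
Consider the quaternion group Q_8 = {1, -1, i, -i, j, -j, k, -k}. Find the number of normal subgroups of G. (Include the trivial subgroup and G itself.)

G has 6 subgroups. Checking conjugation-invariance by order — order 1: 1/1 normal; order 2: 1/1 normal; order 4: 3/3 normal; order 8: 1/1 normal.
Total normal subgroups: 6.

6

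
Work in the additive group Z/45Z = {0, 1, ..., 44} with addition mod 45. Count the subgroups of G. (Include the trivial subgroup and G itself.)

Subgroups of the cyclic group Z/45Z correspond bijectively to divisors of 45.
Divisors of 45: 1, 3, 5, 9, 15, 45.
So Z/45Z has 6 subgroups.

6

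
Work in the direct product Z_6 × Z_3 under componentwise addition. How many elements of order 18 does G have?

0

An element (a,b) has order lcm(ord(a), ord(b)); count pairs with lcm equal to 18.
Enumerating gives 0 such elements.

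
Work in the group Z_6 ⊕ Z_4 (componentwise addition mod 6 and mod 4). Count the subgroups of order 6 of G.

|G| = 24 and 6 | 24, so subgroups of order 6 are possible by Lagrange.
The subgroups of order 6 are: {(0,0), (0,2), (2,0), (2,2), (4,0), (4,2)}; {(0,0), (1,0), (2,0), (3,0), (4,0), (5,0)}; {(0,0), (1,2), (2,0), (3,2), (4,0), (5,2)}.
So G has 3 subgroups of order 6.

3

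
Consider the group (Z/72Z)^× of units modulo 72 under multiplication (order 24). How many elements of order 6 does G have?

14

Enumerating element orders in G gives 14 elements of order 6.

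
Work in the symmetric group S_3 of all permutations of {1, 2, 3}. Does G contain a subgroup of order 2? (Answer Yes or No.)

2 | 6. A subgroup of order 2 is {e, (1 2)}.

Yes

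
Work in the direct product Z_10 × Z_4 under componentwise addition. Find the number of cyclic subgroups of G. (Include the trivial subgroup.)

12

Group the elements of G by the cyclic subgroup they generate; each cyclic subgroup of order d accounts for φ(d) elements.
Cyclic subgroups by order — order 1: 1; order 2: 3; order 4: 2; order 5: 1; order 10: 3; order 20: 2.
Total: 12.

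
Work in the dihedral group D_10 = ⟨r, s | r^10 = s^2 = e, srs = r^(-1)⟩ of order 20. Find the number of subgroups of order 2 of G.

11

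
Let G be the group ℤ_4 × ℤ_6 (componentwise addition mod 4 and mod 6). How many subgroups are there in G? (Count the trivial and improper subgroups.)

|G| = 24, so by Lagrange every subgroup order divides 24. Divisors: 1, 2, 3, 4, 6, 8, 12, 24.
Subgroups by order — order 1: 1; order 2: 3; order 3: 1; order 4: 3; order 6: 3; order 8: 1; order 12: 3; order 24: 1.
Total: 1 + 3 + 1 + 3 + 3 + 1 + 3 + 1 = 16.

16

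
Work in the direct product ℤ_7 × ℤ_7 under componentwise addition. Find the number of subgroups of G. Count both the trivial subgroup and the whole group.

10

|G| = 49, so by Lagrange every subgroup order divides 49. Divisors: 1, 7, 49.
Subgroups by order — order 1: 1; order 7: 8; order 49: 1.
Total: 1 + 8 + 1 = 10.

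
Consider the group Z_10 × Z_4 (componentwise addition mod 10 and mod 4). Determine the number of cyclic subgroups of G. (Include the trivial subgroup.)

Each element a generates a cyclic subgroup ⟨a⟩; distinct elements may generate the same one (a cyclic group of order d has φ(d) generators).
Cyclic subgroups by order — order 1: 1; order 2: 3; order 4: 2; order 5: 1; order 10: 3; order 20: 2.
Total: 12.

12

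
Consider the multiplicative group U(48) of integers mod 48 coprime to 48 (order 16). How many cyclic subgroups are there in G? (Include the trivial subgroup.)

Each element a generates a cyclic subgroup ⟨a⟩; distinct elements may generate the same one (a cyclic group of order d has φ(d) generators).
Cyclic subgroups by order — order 1: 1; order 2: 7; order 4: 4.
Total: 12.

12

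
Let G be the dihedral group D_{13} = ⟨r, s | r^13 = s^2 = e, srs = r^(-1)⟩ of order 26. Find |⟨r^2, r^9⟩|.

13

|⟨r^2⟩| = 13 and |⟨r^9⟩| = 13, so |H| is a multiple of lcm(13, 13) = 13 and divides |G| = 26.
Closing under the operation: H = {e, r, r^2, r^3, r^4, r^5, r^6, r^7, r^8, r^9, r^10, r^11, r^12}, so |H| = 13.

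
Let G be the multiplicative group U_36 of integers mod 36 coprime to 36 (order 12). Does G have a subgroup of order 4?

4 | 12. A subgroup of order 4 is {1, 17, 19, 35}.

Yes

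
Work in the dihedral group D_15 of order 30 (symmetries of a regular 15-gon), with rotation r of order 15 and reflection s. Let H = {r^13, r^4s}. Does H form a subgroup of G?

No

The identity e ∉ H, so H is not a subgroup.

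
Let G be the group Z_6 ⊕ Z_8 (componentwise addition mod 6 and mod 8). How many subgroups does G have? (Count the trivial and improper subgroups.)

22

|G| = 48, so by Lagrange every subgroup order divides 48. Divisors: 1, 2, 3, 4, 6, 8, 12, 16, 24, 48.
Subgroups by order — order 1: 1; order 2: 3; order 3: 1; order 4: 3; order 6: 3; order 8: 3; order 12: 3; order 16: 1; order 24: 3; order 48: 1.
Total: 1 + 3 + 1 + 3 + 3 + 3 + 3 + 1 + 3 + 1 = 22.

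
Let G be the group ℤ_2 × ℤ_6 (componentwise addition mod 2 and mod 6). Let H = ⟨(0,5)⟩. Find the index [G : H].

2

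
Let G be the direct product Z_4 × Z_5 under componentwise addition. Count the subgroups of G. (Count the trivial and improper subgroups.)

6

|G| = 20, so by Lagrange every subgroup order divides 20. Divisors: 1, 2, 4, 5, 10, 20.
Subgroups by order — order 1: 1; order 2: 1; order 4: 1; order 5: 1; order 10: 1; order 20: 1.
Total: 1 + 1 + 1 + 1 + 1 + 1 = 6.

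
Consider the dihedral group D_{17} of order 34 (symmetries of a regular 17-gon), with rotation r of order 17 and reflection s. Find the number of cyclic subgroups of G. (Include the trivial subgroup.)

Group the elements of G by the cyclic subgroup they generate; each cyclic subgroup of order d accounts for φ(d) elements.
Cyclic subgroups by order — order 1: 1; order 2: 17; order 17: 1.
Total: 19.

19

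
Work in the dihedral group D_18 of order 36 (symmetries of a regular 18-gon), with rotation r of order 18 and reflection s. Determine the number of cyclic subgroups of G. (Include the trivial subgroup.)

Group the elements of G by the cyclic subgroup they generate; each cyclic subgroup of order d accounts for φ(d) elements.
Cyclic subgroups by order — order 1: 1; order 2: 19; order 3: 1; order 6: 1; order 9: 1; order 18: 1.
Total: 24.

24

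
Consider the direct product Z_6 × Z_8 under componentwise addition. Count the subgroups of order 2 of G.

3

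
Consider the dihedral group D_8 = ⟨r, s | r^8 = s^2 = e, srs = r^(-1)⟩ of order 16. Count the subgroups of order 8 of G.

|G| = 16 and 8 | 16, so subgroups of order 8 are possible by Lagrange.
The subgroups of order 8 are: {e, r, r^2, r^3, r^4, r^5, r^6, r^7}; {e, r^2, r^4, r^6, s, r^2s, r^4s, r^6s}; {e, r^2, r^4, r^6, rs, r^3s, r^5s, r^7s}.
So G has 3 subgroups of order 8.

3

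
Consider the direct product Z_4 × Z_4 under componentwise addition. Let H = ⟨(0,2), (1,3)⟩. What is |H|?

|⟨(0,2)⟩| = 2 and |⟨(1,3)⟩| = 4, so |H| is a multiple of lcm(2, 4) = 4 and divides |G| = 16.
Closing under the operation: H = {(0,0), (0,2), (1,1), (1,3), (2,0), (2,2), (3,1), (3,3)}, so |H| = 8.

8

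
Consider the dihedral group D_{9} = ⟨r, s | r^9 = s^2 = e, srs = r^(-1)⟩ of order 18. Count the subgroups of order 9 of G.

|G| = 18 and 9 | 18, so subgroups of order 9 are possible by Lagrange.
The subgroups of order 9 are: {e, r, r^2, r^3, r^4, r^5, r^6, r^7, r^8}.
So G has 1 subgroup of order 9.

1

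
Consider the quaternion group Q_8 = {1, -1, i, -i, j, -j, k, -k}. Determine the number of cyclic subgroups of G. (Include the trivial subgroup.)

Each element a generates a cyclic subgroup ⟨a⟩; distinct elements may generate the same one (a cyclic group of order d has φ(d) generators).
Cyclic subgroups by order — order 1: 1; order 2: 1; order 4: 3.
Total: 5.

5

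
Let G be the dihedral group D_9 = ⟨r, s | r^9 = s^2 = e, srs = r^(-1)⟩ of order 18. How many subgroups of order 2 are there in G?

|G| = 18 and 2 | 18, so subgroups of order 2 are possible by Lagrange.
The subgroups of order 2 are: {e, r^2s}; {e, r^3s}; {e, r^4s}; {e, r^5s}; … (9 in all).
So G has 9 subgroups of order 2.

9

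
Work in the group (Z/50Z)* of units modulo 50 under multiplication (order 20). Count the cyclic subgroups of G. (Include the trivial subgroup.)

6

Each element a generates a cyclic subgroup ⟨a⟩; distinct elements may generate the same one (a cyclic group of order d has φ(d) generators).
Cyclic subgroups by order — order 1: 1; order 2: 1; order 4: 1; order 5: 1; order 10: 1; order 20: 1.
Total: 6.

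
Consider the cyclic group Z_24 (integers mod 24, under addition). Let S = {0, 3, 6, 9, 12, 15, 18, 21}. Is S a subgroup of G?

|S| = 8 divides |G| = 24, consistent with Lagrange.
S contains the identity, every element's inverse is in S, and S is closed under +: it is a subgroup.
In fact S = ⟨3⟩.

Yes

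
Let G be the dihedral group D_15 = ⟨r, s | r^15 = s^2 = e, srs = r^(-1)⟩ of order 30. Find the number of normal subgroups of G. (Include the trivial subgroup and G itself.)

G has 28 subgroups. Checking conjugation-invariance by order — order 1: 1/1 normal; order 2: 0/15 normal; order 3: 1/1 normal; order 5: 1/1 normal; order 6: 0/5 normal; order 10: 0/3 normal; order 15: 1/1 normal; order 30: 1/1 normal.
Total normal subgroups: 5.

5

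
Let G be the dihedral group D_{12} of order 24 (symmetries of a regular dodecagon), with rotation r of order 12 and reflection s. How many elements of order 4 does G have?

2

The elements of order 4 are: r^3, r^9.
That's 2.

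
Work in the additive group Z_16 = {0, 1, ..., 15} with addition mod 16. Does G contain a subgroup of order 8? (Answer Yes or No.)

Yes

8 | 16. A subgroup of order 8 is {0, 2, 4, 6, 8, 10, 12, 14}.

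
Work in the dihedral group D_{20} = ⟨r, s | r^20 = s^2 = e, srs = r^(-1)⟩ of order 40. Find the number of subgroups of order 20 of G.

|G| = 40 and 20 | 40, so subgroups of order 20 are possible by Lagrange.
The subgroups of order 20 are: {e, r, r^2, r^3, r^4, r^5, r^6, r^7, r^8, r^9, r^10, r^11, r^12, r^13, r^14, r^15, r^16, r^17, r^18, r^19}; {e, r^2, r^4, r^6, r^8, r^10, r^12, r^14, r^16, r^18, s, r^2s, r^4s, r^6s, r^8s, r^10s, r^12s, r^14s, r^16s, r^18s}; {e, r^2, r^4, r^6, r^8, r^10, r^12, r^14, r^16, r^18, rs, r^3s, r^5s, r^7s, r^9s, r^11s, r^13s, r^15s, r^17s, r^19s}.
So G has 3 subgroups of order 20.

3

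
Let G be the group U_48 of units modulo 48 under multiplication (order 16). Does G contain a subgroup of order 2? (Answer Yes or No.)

2 | 16. A subgroup of order 2 is {1, 17}.

Yes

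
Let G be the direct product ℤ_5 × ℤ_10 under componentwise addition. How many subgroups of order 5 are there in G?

6

|G| = 50 and 5 | 50, so subgroups of order 5 are possible by Lagrange.
The subgroups of order 5 are: {(0,0), (0,2), (0,4), (0,6), (0,8)}; {(0,0), (1,0), (2,0), (3,0), (4,0)}; {(0,0), (1,2), (2,4), (3,6), (4,8)}; {(0,0), (1,4), (2,8), (3,2), (4,6)}; … (6 in all).
So G has 6 subgroups of order 5.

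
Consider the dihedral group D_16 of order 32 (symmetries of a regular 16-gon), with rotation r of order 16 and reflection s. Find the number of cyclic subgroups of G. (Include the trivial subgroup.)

Each element a generates a cyclic subgroup ⟨a⟩; distinct elements may generate the same one (a cyclic group of order d has φ(d) generators).
Cyclic subgroups by order — order 1: 1; order 2: 17; order 4: 1; order 8: 1; order 16: 1.
Total: 21.

21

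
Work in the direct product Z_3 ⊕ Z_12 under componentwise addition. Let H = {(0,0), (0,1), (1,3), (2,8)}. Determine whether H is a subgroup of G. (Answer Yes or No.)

No

(0,1) ∈ H but its inverse (0,11) ∉ H, so H is not a subgroup.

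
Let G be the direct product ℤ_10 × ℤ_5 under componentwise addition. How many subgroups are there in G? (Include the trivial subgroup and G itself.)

|G| = 50, so by Lagrange every subgroup order divides 50. Divisors: 1, 2, 5, 10, 25, 50.
Subgroups by order — order 1: 1; order 2: 1; order 5: 6; order 10: 6; order 25: 1; order 50: 1.
Total: 1 + 1 + 6 + 6 + 1 + 1 = 16.

16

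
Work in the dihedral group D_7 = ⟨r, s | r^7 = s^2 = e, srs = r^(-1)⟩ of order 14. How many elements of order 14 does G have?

No element of G has order 14 (even though 14 | 14).

0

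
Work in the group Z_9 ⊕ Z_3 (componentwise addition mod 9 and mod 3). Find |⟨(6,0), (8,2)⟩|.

9

|⟨(6,0)⟩| = 3 and |⟨(8,2)⟩| = 9, so |H| is a multiple of lcm(3, 9) = 9 and divides |G| = 27.
Closing under the operation: H = {(0,0), (1,1), (2,2), (3,0), (4,1), (5,2), (6,0), (7,1), (8,2)}, so |H| = 9.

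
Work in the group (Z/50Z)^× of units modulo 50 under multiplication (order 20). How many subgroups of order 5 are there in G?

1

|G| = 20 and 5 | 20, so subgroups of order 5 are possible by Lagrange.
The subgroups of order 5 are: {1, 11, 21, 31, 41}.
So G has 1 subgroup of order 5.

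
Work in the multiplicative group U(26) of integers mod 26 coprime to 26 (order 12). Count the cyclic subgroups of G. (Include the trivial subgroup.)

Each element a generates a cyclic subgroup ⟨a⟩; distinct elements may generate the same one (a cyclic group of order d has φ(d) generators).
Cyclic subgroups by order — order 1: 1; order 2: 1; order 3: 1; order 4: 1; order 6: 1; order 12: 1.
Total: 6.

6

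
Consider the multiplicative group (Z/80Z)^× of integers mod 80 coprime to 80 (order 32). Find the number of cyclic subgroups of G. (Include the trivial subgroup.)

20

Group the elements of G by the cyclic subgroup they generate; each cyclic subgroup of order d accounts for φ(d) elements.
Cyclic subgroups by order — order 1: 1; order 2: 7; order 4: 12.
Total: 20.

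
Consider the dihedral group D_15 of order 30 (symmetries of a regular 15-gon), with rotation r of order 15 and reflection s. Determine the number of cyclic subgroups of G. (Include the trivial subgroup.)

19

A cyclic subgroup of order d is generated by each of its φ(d) elements of order d, so the cyclic subgroups of order d number (#elements of order d)/φ(d).
Cyclic subgroups by order — order 1: 1; order 2: 15; order 3: 1; order 5: 1; order 15: 1.
Total: 19.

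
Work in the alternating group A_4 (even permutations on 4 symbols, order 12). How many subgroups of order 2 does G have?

|G| = 12 and 2 | 12, so subgroups of order 2 are possible by Lagrange.
The subgroups of order 2 are: {e, (1 2)(3 4)}; {e, (1 3)(2 4)}; {e, (1 4)(2 3)}.
So G has 3 subgroups of order 2.

3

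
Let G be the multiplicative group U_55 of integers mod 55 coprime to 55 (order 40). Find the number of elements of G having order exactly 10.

Enumerating element orders in G gives 12 elements of order 10.

12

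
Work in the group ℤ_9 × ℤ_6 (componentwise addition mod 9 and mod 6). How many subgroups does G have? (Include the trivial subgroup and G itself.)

20

|G| = 54, so by Lagrange every subgroup order divides 54. Divisors: 1, 2, 3, 6, 9, 18, 27, 54.
Subgroups by order — order 1: 1; order 2: 1; order 3: 4; order 6: 4; order 9: 4; order 18: 4; order 27: 1; order 54: 1.
Total: 1 + 1 + 4 + 4 + 4 + 4 + 1 + 1 = 20.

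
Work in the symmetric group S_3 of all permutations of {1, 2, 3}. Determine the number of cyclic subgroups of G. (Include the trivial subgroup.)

A cyclic subgroup of order d is generated by each of its φ(d) elements of order d, so the cyclic subgroups of order d number (#elements of order d)/φ(d).
Cyclic subgroups by order — order 1: 1; order 2: 3; order 3: 1.
Total: 5.

5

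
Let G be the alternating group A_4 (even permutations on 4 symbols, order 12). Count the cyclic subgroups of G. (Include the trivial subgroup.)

8

Group the elements of G by the cyclic subgroup they generate; each cyclic subgroup of order d accounts for φ(d) elements.
Cyclic subgroups by order — order 1: 1; order 2: 3; order 3: 4.
Total: 8.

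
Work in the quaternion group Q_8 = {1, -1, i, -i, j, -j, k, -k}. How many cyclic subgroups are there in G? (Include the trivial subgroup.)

Each element a generates a cyclic subgroup ⟨a⟩; distinct elements may generate the same one (a cyclic group of order d has φ(d) generators).
Cyclic subgroups by order — order 1: 1; order 2: 1; order 4: 3.
Total: 5.

5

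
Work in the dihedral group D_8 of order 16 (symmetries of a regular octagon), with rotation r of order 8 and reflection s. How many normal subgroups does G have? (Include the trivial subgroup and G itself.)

G has 19 subgroups. Checking conjugation-invariance by order — order 1: 1/1 normal; order 2: 1/9 normal; order 4: 1/5 normal; order 8: 3/3 normal; order 16: 1/1 normal.
Total normal subgroups: 7.

7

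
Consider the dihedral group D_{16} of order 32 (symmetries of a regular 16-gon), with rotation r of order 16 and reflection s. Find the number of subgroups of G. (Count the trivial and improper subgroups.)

36

|G| = 32, so by Lagrange every subgroup order divides 32. Divisors: 1, 2, 4, 8, 16, 32.
Subgroups by order — order 1: 1; order 2: 17; order 4: 9; order 8: 5; order 16: 3; order 32: 1.
Total: 1 + 17 + 9 + 5 + 3 + 1 = 36.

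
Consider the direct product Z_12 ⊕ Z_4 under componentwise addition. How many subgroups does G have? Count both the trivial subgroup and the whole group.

|G| = 48, so by Lagrange every subgroup order divides 48. Divisors: 1, 2, 3, 4, 6, 8, 12, 16, 24, 48.
Subgroups by order — order 1: 1; order 2: 3; order 3: 1; order 4: 7; order 6: 3; order 8: 3; order 12: 7; order 16: 1; order 24: 3; order 48: 1.
Total: 1 + 3 + 1 + 7 + 3 + 3 + 7 + 1 + 3 + 1 = 30.

30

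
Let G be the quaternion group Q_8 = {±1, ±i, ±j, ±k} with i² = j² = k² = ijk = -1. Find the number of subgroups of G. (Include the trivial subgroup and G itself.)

6

|G| = 8, so by Lagrange every subgroup order divides 8. Divisors: 1, 2, 4, 8.
Subgroups by order — order 1: 1; order 2: 1; order 4: 3; order 8: 1.
Total: 1 + 1 + 3 + 1 = 6.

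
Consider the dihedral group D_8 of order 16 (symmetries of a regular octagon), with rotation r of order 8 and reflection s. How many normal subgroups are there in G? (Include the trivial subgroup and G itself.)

G has 19 subgroups. Checking conjugation-invariance by order — order 1: 1/1 normal; order 2: 1/9 normal; order 4: 1/5 normal; order 8: 3/3 normal; order 16: 1/1 normal.
Total normal subgroups: 7.

7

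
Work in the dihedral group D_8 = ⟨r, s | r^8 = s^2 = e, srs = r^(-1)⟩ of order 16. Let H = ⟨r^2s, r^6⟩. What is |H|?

8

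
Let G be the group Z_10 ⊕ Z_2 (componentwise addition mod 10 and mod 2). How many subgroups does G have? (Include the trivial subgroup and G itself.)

|G| = 20, so by Lagrange every subgroup order divides 20. Divisors: 1, 2, 4, 5, 10, 20.
Subgroups by order — order 1: 1; order 2: 3; order 4: 1; order 5: 1; order 10: 3; order 20: 1.
Total: 1 + 3 + 1 + 1 + 3 + 1 = 10.

10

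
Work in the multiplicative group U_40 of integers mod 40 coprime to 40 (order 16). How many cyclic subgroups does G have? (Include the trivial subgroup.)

12

Group the elements of G by the cyclic subgroup they generate; each cyclic subgroup of order d accounts for φ(d) elements.
Cyclic subgroups by order — order 1: 1; order 2: 7; order 4: 4.
Total: 12.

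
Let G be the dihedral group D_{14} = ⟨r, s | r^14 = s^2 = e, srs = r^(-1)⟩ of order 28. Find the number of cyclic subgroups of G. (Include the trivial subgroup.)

Each element a generates a cyclic subgroup ⟨a⟩; distinct elements may generate the same one (a cyclic group of order d has φ(d) generators).
Cyclic subgroups by order — order 1: 1; order 2: 15; order 7: 1; order 14: 1.
Total: 18.

18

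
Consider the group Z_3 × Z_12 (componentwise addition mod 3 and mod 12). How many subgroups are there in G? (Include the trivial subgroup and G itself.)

|G| = 36, so by Lagrange every subgroup order divides 36. Divisors: 1, 2, 3, 4, 6, 9, 12, 18, 36.
Subgroups by order — order 1: 1; order 2: 1; order 3: 4; order 4: 1; order 6: 4; order 9: 1; order 12: 4; order 18: 1; order 36: 1.
Total: 1 + 1 + 4 + 1 + 4 + 1 + 4 + 1 + 1 = 18.

18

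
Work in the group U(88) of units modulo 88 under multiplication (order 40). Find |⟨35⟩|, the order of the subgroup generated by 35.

10

Compute successive powers of 35 mod 88: 35, 81, 19, 49, 43, 9, 51, 25, …; 35^10 ≡ 1 (mod 88).
So |⟨35⟩| = 10.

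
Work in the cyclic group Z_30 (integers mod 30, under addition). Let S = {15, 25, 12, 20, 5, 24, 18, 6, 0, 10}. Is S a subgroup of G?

Closure fails: 5 + 6 = 11 ∉ S. So S is not a subgroup.

No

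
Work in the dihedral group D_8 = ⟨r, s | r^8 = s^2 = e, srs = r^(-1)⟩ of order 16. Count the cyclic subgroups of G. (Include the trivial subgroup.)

12

Group the elements of G by the cyclic subgroup they generate; each cyclic subgroup of order d accounts for φ(d) elements.
Cyclic subgroups by order — order 1: 1; order 2: 9; order 4: 1; order 8: 1.
Total: 12.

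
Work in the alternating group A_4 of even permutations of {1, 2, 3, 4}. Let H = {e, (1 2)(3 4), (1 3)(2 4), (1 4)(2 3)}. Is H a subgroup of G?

Yes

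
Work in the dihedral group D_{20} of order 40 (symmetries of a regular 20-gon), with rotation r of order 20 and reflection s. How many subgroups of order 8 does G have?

|G| = 40 and 8 | 40, so subgroups of order 8 are possible by Lagrange.
The subgroups of order 8 are: {e, r^5, r^10, r^15, s, r^5s, r^10s, r^15s}; {e, r^5, r^10, r^15, rs, r^6s, r^11s, r^16s}; {e, r^5, r^10, r^15, r^2s, r^7s, r^12s, r^17s}; {e, r^5, r^10, r^15, r^3s, r^8s, r^13s, r^18s}; … (5 in all).
So G has 5 subgroups of order 8.

5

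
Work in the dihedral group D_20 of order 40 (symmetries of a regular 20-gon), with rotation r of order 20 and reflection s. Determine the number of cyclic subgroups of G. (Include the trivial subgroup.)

26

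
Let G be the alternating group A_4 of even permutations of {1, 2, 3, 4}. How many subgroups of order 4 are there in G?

1

|G| = 12 and 4 | 12, so subgroups of order 4 are possible by Lagrange.
The subgroups of order 4 are: {e, (1 2)(3 4), (1 3)(2 4), (1 4)(2 3)}.
So G has 1 subgroup of order 4.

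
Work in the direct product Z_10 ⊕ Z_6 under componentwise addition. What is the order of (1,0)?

The order of (1,0) in Z_10 × Z_6 is lcm(ord(1) in Z_10, ord(0) in Z_6).
ord(1) = 10 and ord(0) = 1, so |⟨(1,0)⟩| = lcm(10, 1) = 10.

10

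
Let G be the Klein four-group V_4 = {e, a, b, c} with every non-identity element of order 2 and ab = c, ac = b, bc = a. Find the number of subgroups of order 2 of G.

3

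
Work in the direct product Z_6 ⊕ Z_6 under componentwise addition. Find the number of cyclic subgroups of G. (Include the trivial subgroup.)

20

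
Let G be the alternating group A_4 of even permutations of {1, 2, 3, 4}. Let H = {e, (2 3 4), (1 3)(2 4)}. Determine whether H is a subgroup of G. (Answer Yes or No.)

(2 3 4) ∈ H but its inverse (2 4 3) ∉ H, so H is not a subgroup.

No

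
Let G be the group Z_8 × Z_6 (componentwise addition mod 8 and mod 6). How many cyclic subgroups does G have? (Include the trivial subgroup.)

16

Group the elements of G by the cyclic subgroup they generate; each cyclic subgroup of order d accounts for φ(d) elements.
Cyclic subgroups by order — order 1: 1; order 2: 3; order 3: 1; order 4: 2; order 6: 3; order 8: 2; order 12: 2; order 24: 2.
Total: 16.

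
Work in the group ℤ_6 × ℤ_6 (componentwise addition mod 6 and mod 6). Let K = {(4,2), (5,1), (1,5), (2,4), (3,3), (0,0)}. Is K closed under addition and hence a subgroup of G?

|K| = 6 divides |G| = 36, consistent with Lagrange.
K contains the identity, every element's inverse is in K, and K is closed under +: it is a subgroup.
In fact K = ⟨(1,5)⟩.

Yes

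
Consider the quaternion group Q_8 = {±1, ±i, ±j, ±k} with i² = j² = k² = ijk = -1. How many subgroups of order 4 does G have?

3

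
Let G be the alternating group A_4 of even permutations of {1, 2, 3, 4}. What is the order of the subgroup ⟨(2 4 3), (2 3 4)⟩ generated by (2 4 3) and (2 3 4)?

3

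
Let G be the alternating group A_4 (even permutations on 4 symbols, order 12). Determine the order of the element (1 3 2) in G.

Computing powers of (1 3 2): the smallest k with ((1 3 2))^k = e is k = 3.

3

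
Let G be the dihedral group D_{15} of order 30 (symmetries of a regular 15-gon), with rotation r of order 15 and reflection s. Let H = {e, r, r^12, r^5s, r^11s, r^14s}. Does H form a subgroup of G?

No

r ∈ H but its inverse r^14 ∉ H, so H is not a subgroup.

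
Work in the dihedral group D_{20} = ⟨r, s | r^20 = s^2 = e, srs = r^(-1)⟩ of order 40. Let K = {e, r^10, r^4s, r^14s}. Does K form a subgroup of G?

Yes

|K| = 4 divides |G| = 40, consistent with Lagrange.
K contains the identity, every element's inverse is in K, and K is closed under ·: it is a subgroup.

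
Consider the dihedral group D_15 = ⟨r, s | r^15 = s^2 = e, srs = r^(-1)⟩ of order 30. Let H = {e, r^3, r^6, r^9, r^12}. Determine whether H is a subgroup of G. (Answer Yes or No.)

|H| = 5 divides |G| = 30, consistent with Lagrange.
H contains the identity, every element's inverse is in H, and H is closed under ·: it is a subgroup.
In fact H = ⟨r^9⟩.

Yes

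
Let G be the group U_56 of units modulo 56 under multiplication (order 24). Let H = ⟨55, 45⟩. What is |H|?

12

|⟨55⟩| = 2 and |⟨45⟩| = 6, so |H| is a multiple of lcm(2, 6) = 6 and divides |G| = 24.
Closing under the operation: H = {1, 5, 9, 11, 13, 25, 31, 43, 45, 47, 51, 55}, so |H| = 12.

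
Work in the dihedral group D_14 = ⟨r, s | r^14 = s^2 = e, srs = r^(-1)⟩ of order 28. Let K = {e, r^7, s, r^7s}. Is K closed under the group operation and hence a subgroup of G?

|K| = 4 divides |G| = 28, consistent with Lagrange.
K contains the identity, every element's inverse is in K, and K is closed under ·: it is a subgroup.

Yes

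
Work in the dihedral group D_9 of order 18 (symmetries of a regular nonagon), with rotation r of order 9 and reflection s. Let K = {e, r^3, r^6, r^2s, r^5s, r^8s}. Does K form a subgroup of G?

Yes

|K| = 6 divides |G| = 18, consistent with Lagrange.
K contains the identity, every element's inverse is in K, and K is closed under ·: it is a subgroup.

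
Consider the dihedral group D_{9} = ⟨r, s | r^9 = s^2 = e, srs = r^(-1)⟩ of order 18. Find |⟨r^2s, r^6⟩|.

|⟨r^2s⟩| = 2 and |⟨r^6⟩| = 3, so |H| is a multiple of lcm(2, 3) = 6 and divides |G| = 18.
Closing under the operation: H = {e, r^3, r^6, r^2s, r^5s, r^8s}, so |H| = 6.

6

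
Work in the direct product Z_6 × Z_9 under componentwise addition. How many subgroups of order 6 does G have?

4

|G| = 54 and 6 | 54, so subgroups of order 6 are possible by Lagrange.
The subgroups of order 6 are: {(0,0), (0,3), (0,6), (3,0), (3,3), (3,6)}; {(0,0), (1,0), (2,0), (3,0), (4,0), (5,0)}; {(0,0), (1,3), (2,6), (3,0), (4,3), (5,6)}; {(0,0), (1,6), (2,3), (3,0), (4,6), (5,3)}.
So G has 4 subgroups of order 6.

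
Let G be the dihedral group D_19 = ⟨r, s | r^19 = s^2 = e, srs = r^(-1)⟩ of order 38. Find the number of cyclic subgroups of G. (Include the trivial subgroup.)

21

Each element a generates a cyclic subgroup ⟨a⟩; distinct elements may generate the same one (a cyclic group of order d has φ(d) generators).
Cyclic subgroups by order — order 1: 1; order 2: 19; order 19: 1.
Total: 21.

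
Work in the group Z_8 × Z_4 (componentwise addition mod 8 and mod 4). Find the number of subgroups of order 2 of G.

3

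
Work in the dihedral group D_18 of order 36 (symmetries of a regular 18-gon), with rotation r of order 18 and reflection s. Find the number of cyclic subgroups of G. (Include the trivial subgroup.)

24

Group the elements of G by the cyclic subgroup they generate; each cyclic subgroup of order d accounts for φ(d) elements.
Cyclic subgroups by order — order 1: 1; order 2: 19; order 3: 1; order 6: 1; order 9: 1; order 18: 1.
Total: 24.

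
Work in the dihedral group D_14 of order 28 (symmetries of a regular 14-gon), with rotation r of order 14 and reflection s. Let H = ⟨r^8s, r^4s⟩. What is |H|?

|⟨r^8s⟩| = 2 and |⟨r^4s⟩| = 2, so |H| is a multiple of lcm(2, 2) = 2 and divides |G| = 28.
Closing under the operation: H = {e, r^2, r^4, r^6, r^8, r^10, r^12, s, r^2s, r^4s, r^6s, r^8s, r^10s, r^12s}, so |H| = 14.

14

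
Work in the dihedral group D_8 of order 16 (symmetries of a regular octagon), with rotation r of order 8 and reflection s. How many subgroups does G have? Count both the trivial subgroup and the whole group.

19

|G| = 16, so by Lagrange every subgroup order divides 16. Divisors: 1, 2, 4, 8, 16.
Subgroups by order — order 1: 1; order 2: 9; order 4: 5; order 8: 3; order 16: 1.
Total: 1 + 9 + 5 + 3 + 1 = 19.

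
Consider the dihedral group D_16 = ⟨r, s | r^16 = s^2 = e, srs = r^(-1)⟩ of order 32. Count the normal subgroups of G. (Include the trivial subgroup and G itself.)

8

G has 36 subgroups. Checking conjugation-invariance by order — order 1: 1/1 normal; order 2: 1/17 normal; order 4: 1/9 normal; order 8: 1/5 normal; order 16: 3/3 normal; order 32: 1/1 normal.
Total normal subgroups: 8.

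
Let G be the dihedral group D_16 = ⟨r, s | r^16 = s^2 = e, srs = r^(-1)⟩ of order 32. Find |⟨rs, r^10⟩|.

16

|⟨rs⟩| = 2 and |⟨r^10⟩| = 8, so |H| is a multiple of lcm(2, 8) = 8 and divides |G| = 32.
Closing under the operation: H = {e, r^2, r^4, r^6, r^8, r^10, r^12, r^14, rs, r^3s, r^5s, r^7s, r^9s, r^11s, r^13s, r^15s}, so |H| = 16.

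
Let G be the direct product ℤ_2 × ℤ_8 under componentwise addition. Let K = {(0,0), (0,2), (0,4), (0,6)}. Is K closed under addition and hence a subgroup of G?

|K| = 4 divides |G| = 16, consistent with Lagrange.
K contains the identity, every element's inverse is in K, and K is closed under +: it is a subgroup.
In fact K = ⟨(0,2)⟩.

Yes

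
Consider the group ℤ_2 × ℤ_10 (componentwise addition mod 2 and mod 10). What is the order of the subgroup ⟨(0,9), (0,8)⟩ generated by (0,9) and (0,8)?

10

|⟨(0,9)⟩| = 10 and |⟨(0,8)⟩| = 5, so |H| is a multiple of lcm(10, 5) = 10 and divides |G| = 20.
Closing under the operation: H = {(0,0), (0,1), (0,2), (0,3), (0,4), (0,5), (0,6), (0,7), (0,8), (0,9)}, so |H| = 10.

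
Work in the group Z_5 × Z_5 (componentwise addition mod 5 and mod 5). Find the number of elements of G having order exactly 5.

An element (a,b) has order lcm(ord(a), ord(b)); count pairs with lcm equal to 5.
Enumerating gives 24 such elements.

24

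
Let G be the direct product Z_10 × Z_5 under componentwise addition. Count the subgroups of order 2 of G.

|G| = 50 and 2 | 50, so subgroups of order 2 are possible by Lagrange.
The subgroups of order 2 are: {(0,0), (5,0)}.
So G has 1 subgroup of order 2.

1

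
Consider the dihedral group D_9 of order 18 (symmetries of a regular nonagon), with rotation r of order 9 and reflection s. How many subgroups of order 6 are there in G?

3

|G| = 18 and 6 | 18, so subgroups of order 6 are possible by Lagrange.
The subgroups of order 6 are: {e, r^3, r^6, r^2s, r^5s, r^8s}; {e, r^3, r^6, s, r^3s, r^6s}; {e, r^3, r^6, rs, r^4s, r^7s}.
So G has 3 subgroups of order 6.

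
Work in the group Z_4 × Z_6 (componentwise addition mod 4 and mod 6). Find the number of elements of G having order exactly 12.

8

An element (a,b) has order lcm(ord(a), ord(b)); count pairs with lcm equal to 12.
Enumerating gives 8 such elements.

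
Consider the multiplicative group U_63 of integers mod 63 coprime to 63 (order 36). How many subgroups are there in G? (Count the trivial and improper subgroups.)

30

|G| = 36, so by Lagrange every subgroup order divides 36. Divisors: 1, 2, 3, 4, 6, 9, 12, 18, 36.
Subgroups by order — order 1: 1; order 2: 3; order 3: 4; order 4: 1; order 6: 12; order 9: 1; order 12: 4; order 18: 3; order 36: 1.
Total: 1 + 3 + 4 + 1 + 12 + 1 + 4 + 3 + 1 = 30.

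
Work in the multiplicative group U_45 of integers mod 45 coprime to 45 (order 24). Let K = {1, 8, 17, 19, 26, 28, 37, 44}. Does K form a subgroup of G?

Yes

|K| = 8 divides |G| = 24, consistent with Lagrange.
K contains the identity, every element's inverse is in K, and K is closed under ·: it is a subgroup.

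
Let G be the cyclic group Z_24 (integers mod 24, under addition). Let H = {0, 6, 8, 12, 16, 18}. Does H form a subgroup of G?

No

Closure fails: 16 + 18 = 10 ∉ H. So H is not a subgroup.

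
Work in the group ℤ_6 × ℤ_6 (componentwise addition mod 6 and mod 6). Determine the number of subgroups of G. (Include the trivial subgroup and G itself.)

|G| = 36, so by Lagrange every subgroup order divides 36. Divisors: 1, 2, 3, 4, 6, 9, 12, 18, 36.
Subgroups by order — order 1: 1; order 2: 3; order 3: 4; order 4: 1; order 6: 12; order 9: 1; order 12: 4; order 18: 3; order 36: 1.
Total: 1 + 3 + 4 + 1 + 12 + 1 + 4 + 3 + 1 = 30.

30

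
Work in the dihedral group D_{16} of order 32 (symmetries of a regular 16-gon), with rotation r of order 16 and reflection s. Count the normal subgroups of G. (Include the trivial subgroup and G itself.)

G has 36 subgroups. Checking conjugation-invariance by order — order 1: 1/1 normal; order 2: 1/17 normal; order 4: 1/9 normal; order 8: 1/5 normal; order 16: 3/3 normal; order 32: 1/1 normal.
Total normal subgroups: 8.

8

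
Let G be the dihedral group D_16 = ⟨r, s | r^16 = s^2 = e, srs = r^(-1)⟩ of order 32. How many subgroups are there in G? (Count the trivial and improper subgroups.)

|G| = 32, so by Lagrange every subgroup order divides 32. Divisors: 1, 2, 4, 8, 16, 32.
Subgroups by order — order 1: 1; order 2: 17; order 4: 9; order 8: 5; order 16: 3; order 32: 1.
Total: 1 + 17 + 9 + 5 + 3 + 1 = 36.

36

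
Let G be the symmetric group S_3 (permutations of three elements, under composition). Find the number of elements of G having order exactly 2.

3

The elements of order 2 are: (2 3), (1 2), (1 3).
That's 3.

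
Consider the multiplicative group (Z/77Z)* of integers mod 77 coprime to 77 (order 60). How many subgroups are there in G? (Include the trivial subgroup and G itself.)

|G| = 60, so by Lagrange every subgroup order divides 60. Divisors: 1, 2, 3, 4, 5, 6, 10, 12, 15, 20, 30, 60.
Subgroups by order — order 1: 1; order 2: 3; order 3: 1; order 4: 1; order 5: 1; order 6: 3; order 10: 3; order 12: 1; order 15: 1; order 20: 1; order 30: 3; order 60: 1.
Total: 1 + 3 + 1 + 1 + 1 + 3 + 3 + 1 + 1 + 1 + 3 + 1 = 20.

20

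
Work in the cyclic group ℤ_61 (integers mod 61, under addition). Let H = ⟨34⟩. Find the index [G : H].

|⟨34⟩| = 61 and |G| = 61.
By Lagrange, [G : H] = |G|/|H| = 61/61 = 1.

1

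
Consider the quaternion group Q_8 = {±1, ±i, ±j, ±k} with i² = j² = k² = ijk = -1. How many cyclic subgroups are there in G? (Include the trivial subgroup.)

5

Each element a generates a cyclic subgroup ⟨a⟩; distinct elements may generate the same one (a cyclic group of order d has φ(d) generators).
Cyclic subgroups by order — order 1: 1; order 2: 1; order 4: 3.
Total: 5.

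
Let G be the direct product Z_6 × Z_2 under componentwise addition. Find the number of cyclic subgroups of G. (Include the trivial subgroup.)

A cyclic subgroup of order d is generated by each of its φ(d) elements of order d, so the cyclic subgroups of order d number (#elements of order d)/φ(d).
Cyclic subgroups by order — order 1: 1; order 2: 3; order 3: 1; order 6: 3.
Total: 8.

8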